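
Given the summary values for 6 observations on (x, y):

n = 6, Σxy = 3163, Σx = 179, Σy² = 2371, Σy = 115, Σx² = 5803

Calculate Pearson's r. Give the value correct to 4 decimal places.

r = (nΣxy − ΣxΣy) / √[(nΣx² − (Σx)²)(nΣy² − (Σy)²)]
Numerator: 6×3163 − 179×115 = -1607
Denominator: √[(34818 − 32041)(14226 − 13225)] = √[2777 × 1001] = 1667.2663
r = -1607 / 1667.2663 ≈ -0.9639

-0.9639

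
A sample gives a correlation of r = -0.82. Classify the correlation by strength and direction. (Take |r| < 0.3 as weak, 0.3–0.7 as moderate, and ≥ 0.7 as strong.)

r = -0.82 < 0 so the relationship is negative.
|r| = 0.82, which falls in the strong range.

strong negative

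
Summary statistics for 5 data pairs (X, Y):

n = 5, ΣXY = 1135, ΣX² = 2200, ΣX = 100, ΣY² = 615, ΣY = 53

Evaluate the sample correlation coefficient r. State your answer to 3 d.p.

0.727

r = (nΣXY − ΣXΣY) / √[(nΣX² − (ΣX)²)(nΣY² − (ΣY)²)]
Numerator: 5×1135 − 100×53 = 375
Denominator: √[(11000 − 10000)(3075 − 2809)] = √[1000 × 266] = 515.7519
r = 375 / 515.7519 ≈ 0.727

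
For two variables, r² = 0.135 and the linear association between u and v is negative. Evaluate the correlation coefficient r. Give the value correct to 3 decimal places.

|r| = √0.135 = 0.367
The association is negative, so r = −0.367.

-0.367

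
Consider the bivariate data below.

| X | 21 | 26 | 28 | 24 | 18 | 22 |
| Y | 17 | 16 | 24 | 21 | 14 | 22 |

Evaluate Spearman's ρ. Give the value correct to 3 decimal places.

0.600

Rank X: 2, 5, 6, 4, 1, 3
Rank Y: 3, 2, 6, 4, 1, 5
d = rank(X) − rank(Y): -1, 3, 0, 0, 0, -2; Σd² = 14
ρ = 1 − 6Σd² / [n(n²−1)] = 1 − 6×14 / (6×35) = 1 − 84/210 ≈ 0.600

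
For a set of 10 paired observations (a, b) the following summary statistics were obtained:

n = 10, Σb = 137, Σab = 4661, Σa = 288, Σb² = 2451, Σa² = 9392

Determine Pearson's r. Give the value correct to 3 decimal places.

r = (nΣab − ΣaΣb) / √[(nΣa² − (Σa)²)(nΣb² − (Σb)²)]
Numerator: 10×4661 − 288×137 = 7154
Denominator: √[(93920 − 82944)(24510 − 18769)] = √[10976 × 5741] = 7938.0864
r = 7154 / 7938.0864 ≈ 0.901

0.901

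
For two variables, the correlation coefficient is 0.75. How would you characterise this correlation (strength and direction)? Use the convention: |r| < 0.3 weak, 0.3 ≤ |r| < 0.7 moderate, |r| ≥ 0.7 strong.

r = 0.75 > 0 so the relationship is positive.
|r| = 0.75, which falls in the strong range.

strong positive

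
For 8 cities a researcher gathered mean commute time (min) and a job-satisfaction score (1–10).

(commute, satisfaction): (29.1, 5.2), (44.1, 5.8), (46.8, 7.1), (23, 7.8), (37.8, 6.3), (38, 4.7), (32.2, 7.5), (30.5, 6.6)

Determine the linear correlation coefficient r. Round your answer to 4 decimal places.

n = 8, Σx = 281.5, Σy = 51, Σx² = 10350.79, Σy² = 333.52, Σxy = 1778.32
nΣxy − ΣxΣy = 14226.56 − 14356.5 = -129.94
nΣx² − (Σx)² = 82806.32 − 79242.25 = 3564.07; nΣy² − (Σy)² = 2668.16 − 2601 = 67.16
r = -129.94 / √(3564.07 × 67.16) = -129.94 / 489.2473 ≈ -0.2656

-0.2656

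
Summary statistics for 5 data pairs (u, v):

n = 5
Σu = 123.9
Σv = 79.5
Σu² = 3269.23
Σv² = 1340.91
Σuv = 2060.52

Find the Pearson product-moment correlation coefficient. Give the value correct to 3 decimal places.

r = (nΣuv − ΣuΣv) / √[(nΣu² − (Σu)²)(nΣv² − (Σv)²)]
Numerator: 5×2060.52 − 123.9×79.5 = 452.55
Denominator: √[(16346.15 − 15351.21)(6704.55 − 6320.25)] = √[994.94 × 384.3] = 618.3490
r = 452.55 / 618.3490 ≈ 0.732

0.732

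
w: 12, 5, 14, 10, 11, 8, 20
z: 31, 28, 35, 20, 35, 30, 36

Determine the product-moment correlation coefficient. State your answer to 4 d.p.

0.5634

n = 7, Σw = 80, Σz = 215, Σw² = 1050, Σz² = 6791, Σwz = 2547
nΣwz − ΣwΣz = 17829 − 17200 = 629
nΣw² − (Σw)² = 7350 − 6400 = 950; nΣz² − (Σz)² = 47537 − 46225 = 1312
r = 629 / √(950 × 1312) = 629 / 1116.4229 ≈ 0.5634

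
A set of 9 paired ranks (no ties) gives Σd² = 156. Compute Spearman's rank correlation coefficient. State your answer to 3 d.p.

ρ = 1 − 6Σd² / [n(n²−1)] = 1 − 6×156 / (9×80)
  = 1 − 936/720 = 1 − 1.3000 ≈ -0.300

-0.300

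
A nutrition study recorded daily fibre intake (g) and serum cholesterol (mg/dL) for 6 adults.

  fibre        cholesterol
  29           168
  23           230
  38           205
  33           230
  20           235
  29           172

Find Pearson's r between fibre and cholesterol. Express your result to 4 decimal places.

-0.3200

n = 6, Σx = 172, Σy = 1240, Σx² = 5144, Σy² = 260858, Σxy = 35230
nΣxy − ΣxΣy = 211380 − 213280 = -1900
nΣx² − (Σx)² = 30864 − 29584 = 1280; nΣy² − (Σy)² = 1565148 − 1537600 = 27548
r = -1900 / √(1280 × 27548) = -1900 / 5938.1344 ≈ -0.3200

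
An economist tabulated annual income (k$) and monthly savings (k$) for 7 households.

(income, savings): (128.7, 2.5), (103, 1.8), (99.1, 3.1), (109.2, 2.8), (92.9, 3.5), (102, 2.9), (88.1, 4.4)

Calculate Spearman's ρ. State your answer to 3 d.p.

-0.893

Rank income: 7, 5, 3, 6, 2, 4, 1
Rank savings: 2, 1, 5, 3, 6, 4, 7
d = rank(income) − rank(savings): 5, 4, -2, 3, -4, 0, -6; Σd² = 106
ρ = 1 − 6Σd² / [n(n²−1)] = 1 − 6×106 / (7×48) = 1 − 636/336 ≈ -0.893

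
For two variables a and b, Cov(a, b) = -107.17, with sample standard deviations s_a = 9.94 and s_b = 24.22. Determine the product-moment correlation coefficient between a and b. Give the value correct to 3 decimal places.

r = Cov(a,b) / (s_a · s_b) = -107.17 / (9.94 × 24.22)
  = -107.17 / 240.7468 ≈ -0.445

-0.445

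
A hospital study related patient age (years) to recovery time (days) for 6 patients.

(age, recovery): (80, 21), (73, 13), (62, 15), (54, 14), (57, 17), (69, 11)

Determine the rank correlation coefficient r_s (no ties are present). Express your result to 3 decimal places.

0.086

Rank age: 6, 5, 3, 1, 2, 4
Rank recovery: 6, 2, 4, 3, 5, 1
d = rank(age) − rank(recovery): 0, 3, -1, -2, -3, 3; Σd² = 32
ρ = 1 − 6Σd² / [n(n²−1)] = 1 − 6×32 / (6×35) = 1 − 192/210 ≈ 0.086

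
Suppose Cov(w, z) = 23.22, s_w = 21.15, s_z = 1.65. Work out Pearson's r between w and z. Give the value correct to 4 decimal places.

r = Cov(w,z) / (s_w · s_z) = 23.22 / (21.15 × 1.65)
  = 23.22 / 34.8975 ≈ 0.6654

0.6654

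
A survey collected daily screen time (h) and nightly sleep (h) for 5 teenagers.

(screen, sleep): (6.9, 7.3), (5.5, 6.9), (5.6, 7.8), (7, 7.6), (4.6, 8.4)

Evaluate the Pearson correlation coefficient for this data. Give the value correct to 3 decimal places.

n = 5, Σx = 29.6, Σy = 38, Σx² = 179.38, Σy² = 290.06, Σxy = 223.84
nΣxy − ΣxΣy = 1119.2 − 1124.8 = -5.6
nΣx² − (Σx)² = 896.9 − 876.16 = 20.74; nΣy² − (Σy)² = 1450.3 − 1444 = 6.3
r = -5.6 / √(20.74 × 6.3) = -5.6 / 11.4307 ≈ -0.490

-0.490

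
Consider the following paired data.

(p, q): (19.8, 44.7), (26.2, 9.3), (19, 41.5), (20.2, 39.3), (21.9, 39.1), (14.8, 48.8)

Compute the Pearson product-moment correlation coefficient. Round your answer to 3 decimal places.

n = 6, Σp = 121.9, Σq = 222.7, Σp² = 2546.17, Σq² = 9261.57, Σpq = 4289.61
nΣpq − ΣpΣq = 25737.66 − 27147.13 = -1409.47
nΣp² − (Σp)² = 15277.02 − 14859.61 = 417.41; nΣq² − (Σq)² = 55569.42 − 49595.29 = 5974.13
r = -1409.47 / √(417.41 × 5974.13) = -1409.47 / 1579.1332 ≈ -0.893

-0.893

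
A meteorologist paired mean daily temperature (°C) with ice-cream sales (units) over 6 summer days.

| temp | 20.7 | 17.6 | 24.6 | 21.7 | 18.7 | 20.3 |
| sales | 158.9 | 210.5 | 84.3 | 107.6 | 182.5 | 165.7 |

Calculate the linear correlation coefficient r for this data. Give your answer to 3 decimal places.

-0.964

n = 6, Σx = 123.6, Σy = 909.5, Σx² = 2576.08, Σy² = 149006.45, Σxy = 18179.19
nΣxy − ΣxΣy = 109075.14 − 112414.2 = -3339.06
nΣx² − (Σx)² = 15456.48 − 15276.96 = 179.52; nΣy² − (Σy)² = 894038.7 − 827190.25 = 66848.45
r = -3339.06 / √(179.52 × 66848.45) = -3339.06 / 3464.1931 ≈ -0.964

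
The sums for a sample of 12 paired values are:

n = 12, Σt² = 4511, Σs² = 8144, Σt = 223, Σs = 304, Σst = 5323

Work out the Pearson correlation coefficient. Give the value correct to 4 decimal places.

-0.8097

r = (nΣst − ΣsΣt) / √[(nΣs² − (Σs)²)(nΣt² − (Σt)²)]
Numerator: 12×5323 − 304×223 = -3916
Denominator: √[(97728 − 92416)(54132 − 49729)] = √[5312 × 4403] = 4836.1902
r = -3916 / 4836.1902 ≈ -0.8097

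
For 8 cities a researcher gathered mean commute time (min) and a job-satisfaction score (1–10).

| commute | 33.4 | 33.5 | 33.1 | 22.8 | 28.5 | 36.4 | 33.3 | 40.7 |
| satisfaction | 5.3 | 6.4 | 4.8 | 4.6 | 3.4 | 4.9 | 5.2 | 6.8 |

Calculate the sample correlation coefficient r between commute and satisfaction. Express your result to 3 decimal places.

n = 8, Σx = 261.7, Σy = 41.4, Σx² = 8755.85, Σy² = 222.1, Σxy = 1380.36
nΣxy − ΣxΣy = 11042.88 − 10834.38 = 208.5
nΣx² − (Σx)² = 70046.8 − 68486.89 = 1559.91; nΣy² − (Σy)² = 1776.8 − 1713.96 = 62.84
r = 208.5 / √(1559.91 × 62.84) = 208.5 / 313.0890 ≈ 0.666

0.666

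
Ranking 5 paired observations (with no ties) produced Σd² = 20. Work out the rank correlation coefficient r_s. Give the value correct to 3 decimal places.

0.000

ρ = 1 − 6Σd² / [n(n²−1)] = 1 − 6×20 / (5×24)
  = 1 − 120/120 = 1 − 1.0000 ≈ 0.000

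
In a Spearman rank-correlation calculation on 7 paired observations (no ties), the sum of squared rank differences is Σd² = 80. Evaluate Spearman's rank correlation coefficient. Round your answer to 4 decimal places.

ρ = 1 − 6Σd² / [n(n²−1)] = 1 − 6×80 / (7×48)
  = 1 − 480/336 = 1 − 1.42857 ≈ -0.4286

-0.4286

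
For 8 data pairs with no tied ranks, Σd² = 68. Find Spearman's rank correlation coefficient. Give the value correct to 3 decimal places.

ρ = 1 − 6Σd² / [n(n²−1)] = 1 − 6×68 / (8×63)
  = 1 − 408/504 = 1 − 0.8095 ≈ 0.190

0.190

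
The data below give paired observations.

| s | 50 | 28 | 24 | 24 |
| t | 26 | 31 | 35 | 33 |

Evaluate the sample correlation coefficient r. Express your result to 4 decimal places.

-0.9511

n = 4, Σs = 126, Σt = 125, Σs² = 4436, Σt² = 3951, Σst = 3800
nΣst − ΣsΣt = 15200 − 15750 = -550
nΣs² − (Σs)² = 17744 − 15876 = 1868; nΣt² − (Σt)² = 15804 − 15625 = 179
r = -550 / √(1868 × 179) = -550 / 578.2491 ≈ -0.9511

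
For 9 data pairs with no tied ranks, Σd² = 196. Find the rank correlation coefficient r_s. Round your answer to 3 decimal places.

-0.633

ρ = 1 − 6Σd² / [n(n²−1)] = 1 − 6×196 / (9×80)
  = 1 − 1176/720 = 1 − 1.6333 ≈ -0.633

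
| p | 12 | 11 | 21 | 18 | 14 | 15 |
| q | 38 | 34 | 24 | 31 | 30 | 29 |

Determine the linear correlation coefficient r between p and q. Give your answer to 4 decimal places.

-0.8308

n = 6, Σp = 91, Σq = 186, Σp² = 1451, Σq² = 5878, Σpq = 2747
nΣpq − ΣpΣq = 16482 − 16926 = -444
nΣp² − (Σp)² = 8706 − 8281 = 425; nΣq² − (Σq)² = 35268 − 34596 = 672
r = -444 / √(425 × 672) = -444 / 534.4156 ≈ -0.8308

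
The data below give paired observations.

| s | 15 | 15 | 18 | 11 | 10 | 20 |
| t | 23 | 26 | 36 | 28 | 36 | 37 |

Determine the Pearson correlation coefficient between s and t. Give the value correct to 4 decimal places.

n = 6, Σs = 89, Σt = 186, Σs² = 1395, Σt² = 5950, Σst = 2791
nΣst − ΣsΣt = 16746 − 16554 = 192
nΣs² − (Σs)² = 8370 − 7921 = 449; nΣt² − (Σt)² = 35700 − 34596 = 1104
r = 192 / √(449 × 1104) = 192 / 704.0568 ≈ 0.2727

0.2727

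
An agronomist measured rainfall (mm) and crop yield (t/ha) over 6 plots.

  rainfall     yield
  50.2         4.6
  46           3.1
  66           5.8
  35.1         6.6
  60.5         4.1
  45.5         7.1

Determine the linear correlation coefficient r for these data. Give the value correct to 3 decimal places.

-0.269

n = 6, Σx = 303.3, Σy = 31.3, Σx² = 15954.55, Σy² = 175.19, Σxy = 1559.08
nΣxy − ΣxΣy = 9354.48 − 9493.29 = -138.81
nΣx² − (Σx)² = 95727.3 − 91990.89 = 3736.41; nΣy² − (Σy)² = 1051.14 − 979.69 = 71.45
r = -138.81 / √(3736.41 × 71.45) = -138.81 / 516.6880 ≈ -0.269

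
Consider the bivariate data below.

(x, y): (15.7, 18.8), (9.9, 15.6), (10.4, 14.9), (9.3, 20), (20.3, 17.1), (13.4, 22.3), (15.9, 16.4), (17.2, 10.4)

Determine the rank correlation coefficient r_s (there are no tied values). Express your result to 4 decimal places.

Rank x: 5, 2, 3, 1, 8, 4, 6, 7
Rank y: 6, 3, 2, 7, 5, 8, 4, 1
d = rank(x) − rank(y): -1, -1, 1, -6, 3, -4, 2, 6; Σd² = 104
ρ = 1 − 6Σd² / [n(n²−1)] = 1 − 6×104 / (8×63) = 1 − 624/504 ≈ -0.2381

-0.2381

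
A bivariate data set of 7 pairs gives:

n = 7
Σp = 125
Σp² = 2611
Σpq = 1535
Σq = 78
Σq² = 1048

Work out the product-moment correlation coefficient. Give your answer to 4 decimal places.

r = (nΣpq − ΣpΣq) / √[(nΣp² − (Σp)²)(nΣq² − (Σq)²)]
Numerator: 7×1535 − 125×78 = 995
Denominator: √[(18277 − 15625)(7336 − 6084)] = √[2652 × 1252] = 1822.1701
r = 995 / 1822.1701 ≈ 0.5461

0.5461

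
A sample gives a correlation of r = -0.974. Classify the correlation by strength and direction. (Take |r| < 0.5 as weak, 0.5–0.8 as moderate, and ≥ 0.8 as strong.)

strong negative

r = -0.974 < 0 so the relationship is negative.
|r| = 0.974, which falls in the strong range.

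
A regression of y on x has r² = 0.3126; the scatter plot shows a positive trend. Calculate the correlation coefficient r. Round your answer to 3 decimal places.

0.559

|r| = √0.3126 = 0.559
The association is positive, so r = 0.559.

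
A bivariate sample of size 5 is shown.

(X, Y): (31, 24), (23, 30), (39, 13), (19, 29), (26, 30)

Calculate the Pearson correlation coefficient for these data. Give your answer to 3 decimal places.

-0.916

n = 5, ΣX = 138, ΣY = 126, ΣX² = 4048, ΣY² = 3386, ΣXY = 3272
nΣXY − ΣXΣY = 16360 − 17388 = -1028
nΣX² − (ΣX)² = 20240 − 19044 = 1196; nΣY² − (ΣY)² = 16930 − 15876 = 1054
r = -1028 / √(1196 × 1054) = -1028 / 1122.7573 ≈ -0.916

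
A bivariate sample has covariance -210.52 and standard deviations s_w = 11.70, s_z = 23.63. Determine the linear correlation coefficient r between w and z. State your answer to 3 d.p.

-0.761

r = Cov(w,z) / (s_w · s_z) = -210.52 / (11.70 × 23.63)
  = -210.52 / 276.4710 ≈ -0.761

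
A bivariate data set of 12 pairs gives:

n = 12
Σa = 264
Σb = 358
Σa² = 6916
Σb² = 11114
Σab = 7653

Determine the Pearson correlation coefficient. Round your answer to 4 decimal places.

-0.3217

r = (nΣab − ΣaΣb) / √[(nΣa² − (Σa)²)(nΣb² − (Σb)²)]
Numerator: 12×7653 − 264×358 = -2676
Denominator: √[(82992 − 69696)(133368 − 128164)] = √[13296 × 5204] = 8318.1960
r = -2676 / 8318.1960 ≈ -0.3217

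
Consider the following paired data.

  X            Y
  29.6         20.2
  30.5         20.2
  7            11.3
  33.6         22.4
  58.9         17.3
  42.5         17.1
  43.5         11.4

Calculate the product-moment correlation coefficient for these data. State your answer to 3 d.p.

n = 7, ΣX = 245.6, ΣY = 119.9, ΣX² = 10152.08, ΣY² = 2167.19, ΣXY = 4287.38
nΣXY − ΣXΣY = 30011.66 − 29447.44 = 564.22
nΣX² − (ΣX)² = 71064.56 − 60319.36 = 10745.2; nΣY² − (ΣY)² = 15170.33 − 14376.01 = 794.32
r = 564.22 / √(10745.2 × 794.32) = 564.22 / 2921.4940 ≈ 0.193

0.193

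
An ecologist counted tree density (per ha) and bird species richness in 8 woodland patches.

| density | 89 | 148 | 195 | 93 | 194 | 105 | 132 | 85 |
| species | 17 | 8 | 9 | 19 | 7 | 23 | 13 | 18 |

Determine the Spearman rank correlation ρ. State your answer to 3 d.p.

Rank density: 2, 6, 8, 3, 7, 4, 5, 1
Rank species: 5, 2, 3, 7, 1, 8, 4, 6
d = rank(density) − rank(species): -3, 4, 5, -4, 6, -4, 1, -5; Σd² = 144
ρ = 1 − 6Σd² / [n(n²−1)] = 1 − 6×144 / (8×63) = 1 − 864/504 ≈ -0.714

-0.714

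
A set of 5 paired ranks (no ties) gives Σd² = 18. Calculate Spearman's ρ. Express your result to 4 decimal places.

ρ = 1 − 6Σd² / [n(n²−1)] = 1 − 6×18 / (5×24)
  = 1 − 108/120 = 1 − 0.90000 ≈ 0.1000

0.1000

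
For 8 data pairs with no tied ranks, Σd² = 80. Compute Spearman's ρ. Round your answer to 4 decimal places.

0.0476

ρ = 1 − 6Σd² / [n(n²−1)] = 1 − 6×80 / (8×63)
  = 1 − 480/504 = 1 − 0.95238 ≈ 0.0476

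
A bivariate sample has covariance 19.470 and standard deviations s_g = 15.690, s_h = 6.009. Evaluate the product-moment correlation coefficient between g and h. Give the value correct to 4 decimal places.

0.2065

r = Cov(g,h) / (s_g · s_h) = 19.470 / (15.690 × 6.009)
  = 19.470 / 94.2812 ≈ 0.2065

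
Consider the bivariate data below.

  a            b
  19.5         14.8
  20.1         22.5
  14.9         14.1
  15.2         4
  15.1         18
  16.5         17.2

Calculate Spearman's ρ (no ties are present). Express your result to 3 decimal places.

Rank a: 5, 6, 1, 3, 2, 4
Rank b: 3, 6, 2, 1, 5, 4
d = rank(a) − rank(b): 2, 0, -1, 2, -3, 0; Σd² = 18
ρ = 1 − 6Σd² / [n(n²−1)] = 1 − 6×18 / (6×35) = 1 − 108/210 ≈ 0.486

0.486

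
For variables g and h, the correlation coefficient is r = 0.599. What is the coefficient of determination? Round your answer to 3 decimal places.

r² = (0.599)² = 0.359

0.359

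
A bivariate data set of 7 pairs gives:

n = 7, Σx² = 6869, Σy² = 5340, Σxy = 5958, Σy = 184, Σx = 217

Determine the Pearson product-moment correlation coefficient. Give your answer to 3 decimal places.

r = (nΣxy − ΣxΣy) / √[(nΣx² − (Σx)²)(nΣy² − (Σy)²)]
Numerator: 7×5958 − 217×184 = 1778
Denominator: √[(48083 − 47089)(37380 − 33856)] = √[994 × 3524] = 1871.5918
r = 1778 / 1871.5918 ≈ 0.950

0.950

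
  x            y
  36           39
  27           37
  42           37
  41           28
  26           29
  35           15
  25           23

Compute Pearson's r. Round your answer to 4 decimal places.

n = 7, Σx = 232, Σy = 208, Σx² = 7996, Σy² = 6638, Σxy = 6959
nΣxy − ΣxΣy = 48713 − 48256 = 457
nΣx² − (Σx)² = 55972 − 53824 = 2148; nΣy² − (Σy)² = 46466 − 43264 = 3202
r = 457 / √(2148 × 3202) = 457 / 2622.5743 ≈ 0.1743

0.1743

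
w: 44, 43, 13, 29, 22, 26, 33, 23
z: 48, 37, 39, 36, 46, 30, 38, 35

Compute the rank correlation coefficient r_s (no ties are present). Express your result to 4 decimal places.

0.1190

Rank w: 8, 7, 1, 5, 2, 4, 6, 3
Rank z: 8, 4, 6, 3, 7, 1, 5, 2
d = rank(w) − rank(z): 0, 3, -5, 2, -5, 3, 1, 1; Σd² = 74
ρ = 1 − 6Σd² / [n(n²−1)] = 1 − 6×74 / (8×63) = 1 − 444/504 ≈ 0.1190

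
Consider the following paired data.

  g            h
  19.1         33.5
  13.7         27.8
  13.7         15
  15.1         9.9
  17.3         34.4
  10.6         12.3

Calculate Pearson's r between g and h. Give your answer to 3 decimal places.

n = 6, Σg = 89.5, Σh = 132.9, Σg² = 1379.85, Σh² = 3552.75, Σgh = 2101.2
nΣgh − ΣgΣh = 12607.2 − 11894.55 = 712.65
nΣg² − (Σg)² = 8279.1 − 8010.25 = 268.85; nΣh² − (Σh)² = 21316.5 − 17662.41 = 3654.09
r = 712.65 / √(268.85 × 3654.09) = 712.65 / 991.1620 ≈ 0.719

0.719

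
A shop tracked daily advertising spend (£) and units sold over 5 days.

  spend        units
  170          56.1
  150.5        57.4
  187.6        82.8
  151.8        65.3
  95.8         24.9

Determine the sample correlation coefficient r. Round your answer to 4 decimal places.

n = 5, Σx = 755.7, Σy = 286.5, Σx² = 118964.89, Σy² = 18181.91, Σxy = 46006.94
nΣxy − ΣxΣy = 230034.7 − 216508.05 = 13526.65
nΣx² − (Σx)² = 594824.45 − 571082.49 = 23741.96; nΣy² − (Σy)² = 90909.55 − 82082.25 = 8827.3
r = 13526.65 / √(23741.96 × 8827.3) = 13526.65 / 14476.7884 ≈ 0.9344

0.9344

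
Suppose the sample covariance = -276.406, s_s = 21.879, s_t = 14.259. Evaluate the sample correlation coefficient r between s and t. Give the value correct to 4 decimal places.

-0.8860

r = Cov(s,t) / (s_s · s_t) = -276.406 / (21.879 × 14.259)
  = -276.406 / 311.9727 ≈ -0.8860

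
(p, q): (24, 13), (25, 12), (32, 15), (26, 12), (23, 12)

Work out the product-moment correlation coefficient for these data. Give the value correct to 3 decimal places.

0.868

n = 5, Σp = 130, Σq = 64, Σp² = 3430, Σq² = 826, Σpq = 1680
nΣpq − ΣpΣq = 8400 − 8320 = 80
nΣp² − (Σp)² = 17150 − 16900 = 250; nΣq² − (Σq)² = 4130 − 4096 = 34
r = 80 / √(250 × 34) = 80 / 92.1954 ≈ 0.868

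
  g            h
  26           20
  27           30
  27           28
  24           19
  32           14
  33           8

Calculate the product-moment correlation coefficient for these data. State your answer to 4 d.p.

-0.6646

n = 6, Σg = 169, Σh = 119, Σg² = 4823, Σh² = 2705, Σgh = 3254
nΣgh − ΣgΣh = 19524 − 20111 = -587
nΣg² − (Σg)² = 28938 − 28561 = 377; nΣh² − (Σh)² = 16230 − 14161 = 2069
r = -587 / √(377 × 2069) = -587 / 883.1834 ≈ -0.6646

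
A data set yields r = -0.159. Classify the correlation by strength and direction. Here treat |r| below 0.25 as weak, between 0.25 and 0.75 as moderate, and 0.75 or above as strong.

r = -0.159 < 0 so the relationship is negative.
|r| = 0.159, which falls in the weak range.

weak negative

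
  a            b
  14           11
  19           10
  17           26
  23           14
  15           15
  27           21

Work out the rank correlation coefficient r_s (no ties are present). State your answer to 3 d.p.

Rank a: 1, 4, 3, 5, 2, 6
Rank b: 2, 1, 6, 3, 4, 5
d = rank(a) − rank(b): -1, 3, -3, 2, -2, 1; Σd² = 28
ρ = 1 − 6Σd² / [n(n²−1)] = 1 − 6×28 / (6×35) = 1 − 168/210 ≈ 0.200

0.200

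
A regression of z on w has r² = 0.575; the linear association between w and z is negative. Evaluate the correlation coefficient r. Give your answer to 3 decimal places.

-0.758

|r| = √0.575 = 0.758
The association is negative, so r = −0.758.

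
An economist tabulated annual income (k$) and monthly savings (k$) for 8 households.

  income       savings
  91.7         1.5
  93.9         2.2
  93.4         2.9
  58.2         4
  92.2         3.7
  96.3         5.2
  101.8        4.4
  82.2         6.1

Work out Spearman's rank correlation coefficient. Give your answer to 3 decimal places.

0.048

Rank income: 3, 6, 5, 1, 4, 7, 8, 2
Rank savings: 1, 2, 3, 5, 4, 7, 6, 8
d = rank(income) − rank(savings): 2, 4, 2, -4, 0, 0, 2, -6; Σd² = 80
ρ = 1 − 6Σd² / [n(n²−1)] = 1 − 6×80 / (8×63) = 1 − 480/504 ≈ 0.048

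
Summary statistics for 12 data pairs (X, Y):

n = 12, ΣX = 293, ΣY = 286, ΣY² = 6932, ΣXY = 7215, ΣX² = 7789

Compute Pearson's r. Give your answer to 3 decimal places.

0.855

r = (nΣXY − ΣXΣY) / √[(nΣX² − (ΣX)²)(nΣY² − (ΣY)²)]
Numerator: 12×7215 − 293×286 = 2782
Denominator: √[(93468 − 85849)(83184 − 81796)] = √[7619 × 1388] = 3251.9490
r = 2782 / 3251.9490 ≈ 0.855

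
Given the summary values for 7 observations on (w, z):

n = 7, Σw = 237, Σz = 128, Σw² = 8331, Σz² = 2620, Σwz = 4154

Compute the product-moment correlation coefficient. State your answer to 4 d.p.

r = (nΣwz − ΣwΣz) / √[(nΣw² − (Σw)²)(nΣz² − (Σz)²)]
Numerator: 7×4154 − 237×128 = -1258
Denominator: √[(58317 − 56169)(18340 − 16384)] = √[2148 × 1956] = 2049.7532
r = -1258 / 2049.7532 ≈ -0.6137

-0.6137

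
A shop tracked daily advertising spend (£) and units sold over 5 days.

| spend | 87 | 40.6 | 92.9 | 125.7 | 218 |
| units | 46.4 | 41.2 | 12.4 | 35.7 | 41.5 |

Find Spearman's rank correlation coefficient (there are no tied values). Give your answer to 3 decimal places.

-0.100

Rank spend: 2, 1, 3, 4, 5
Rank units: 5, 3, 1, 2, 4
d = rank(spend) − rank(units): -3, -2, 2, 2, 1; Σd² = 22
ρ = 1 − 6Σd² / [n(n²−1)] = 1 − 6×22 / (5×24) = 1 − 132/120 ≈ -0.100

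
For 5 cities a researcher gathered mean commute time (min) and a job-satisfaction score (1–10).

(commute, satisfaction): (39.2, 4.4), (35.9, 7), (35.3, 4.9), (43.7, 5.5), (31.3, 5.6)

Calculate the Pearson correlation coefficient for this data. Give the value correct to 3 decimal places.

-0.199

n = 5, Σx = 185.4, Σy = 27.4, Σx² = 6960.92, Σy² = 153.98, Σxy = 1012.38
nΣxy − ΣxΣy = 5061.9 − 5079.96 = -18.06
nΣx² − (Σx)² = 34804.6 − 34373.16 = 431.44; nΣy² − (Σy)² = 769.9 − 750.76 = 19.14
r = -18.06 / √(431.44 × 19.14) = -18.06 / 90.8722 ≈ -0.199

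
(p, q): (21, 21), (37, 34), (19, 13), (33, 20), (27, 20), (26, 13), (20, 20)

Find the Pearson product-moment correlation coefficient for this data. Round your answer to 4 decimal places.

n = 7, Σp = 183, Σq = 141, Σp² = 5065, Σq² = 3135, Σpq = 3884
nΣpq − ΣpΣq = 27188 − 25803 = 1385
nΣp² − (Σp)² = 35455 − 33489 = 1966; nΣq² − (Σq)² = 21945 − 19881 = 2064
r = 1385 / √(1966 × 2064) = 1385 / 2014.4041 ≈ 0.6875

0.6875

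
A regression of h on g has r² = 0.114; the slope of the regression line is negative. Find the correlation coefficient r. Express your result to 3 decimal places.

-0.338

|r| = √0.114 = 0.338
The association is negative, so r = −0.338.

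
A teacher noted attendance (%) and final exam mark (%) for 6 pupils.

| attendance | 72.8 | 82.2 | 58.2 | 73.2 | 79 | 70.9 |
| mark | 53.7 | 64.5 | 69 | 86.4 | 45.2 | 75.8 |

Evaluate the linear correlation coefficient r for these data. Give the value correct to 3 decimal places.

n = 6, Σx = 436.3, Σy = 394.6, Σx² = 32069.97, Σy² = 27058.58, Σxy = 28496.56
nΣxy − ΣxΣy = 170979.36 − 172163.98 = -1184.62
nΣx² − (Σx)² = 192419.82 − 190357.69 = 2062.13; nΣy² − (Σy)² = 162351.48 − 155709.16 = 6642.32
r = -1184.62 / √(2062.13 × 6642.32) = -1184.62 / 3700.9900 ≈ -0.320

-0.320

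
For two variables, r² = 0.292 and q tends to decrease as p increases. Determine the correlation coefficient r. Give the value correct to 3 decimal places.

|r| = √0.292 = 0.540
The association is negative, so r = −0.540.

-0.540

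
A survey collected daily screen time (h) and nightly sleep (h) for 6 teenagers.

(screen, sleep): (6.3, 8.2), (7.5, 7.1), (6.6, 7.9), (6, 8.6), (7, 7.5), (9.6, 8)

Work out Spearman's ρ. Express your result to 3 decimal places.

Rank screen: 2, 5, 3, 1, 4, 6
Rank sleep: 5, 1, 3, 6, 2, 4
d = rank(screen) − rank(sleep): -3, 4, 0, -5, 2, 2; Σd² = 58
ρ = 1 − 6Σd² / [n(n²−1)] = 1 − 6×58 / (6×35) = 1 − 348/210 ≈ -0.657

-0.657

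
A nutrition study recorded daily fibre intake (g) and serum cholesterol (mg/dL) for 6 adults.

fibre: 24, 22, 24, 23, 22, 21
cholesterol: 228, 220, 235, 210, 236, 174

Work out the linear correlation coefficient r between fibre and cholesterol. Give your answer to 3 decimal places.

0.662

n = 6, Σx = 136, Σy = 1303, Σx² = 3090, Σy² = 285681, Σxy = 29628
nΣxy − ΣxΣy = 177768 − 177208 = 560
nΣx² − (Σx)² = 18540 − 18496 = 44; nΣy² − (Σy)² = 1714086 − 1697809 = 16277
r = 560 / √(44 × 16277) = 560 / 846.2789 ≈ 0.662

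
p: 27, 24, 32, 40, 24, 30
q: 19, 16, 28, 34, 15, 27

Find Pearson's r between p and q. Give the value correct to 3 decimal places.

n = 6, Σp = 177, Σq = 139, Σp² = 5405, Σq² = 3511, Σpq = 4323
nΣpq − ΣpΣq = 25938 − 24603 = 1335
nΣp² − (Σp)² = 32430 − 31329 = 1101; nΣq² − (Σq)² = 21066 − 19321 = 1745
r = 1335 / √(1101 × 1745) = 1335 / 1386.0898 ≈ 0.963

0.963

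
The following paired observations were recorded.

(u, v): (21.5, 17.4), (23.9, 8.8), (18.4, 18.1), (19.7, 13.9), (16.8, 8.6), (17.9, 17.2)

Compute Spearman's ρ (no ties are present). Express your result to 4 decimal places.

0.1429

Rank u: 5, 6, 3, 4, 1, 2
Rank v: 5, 2, 6, 3, 1, 4
d = rank(u) − rank(v): 0, 4, -3, 1, 0, -2; Σd² = 30
ρ = 1 − 6Σd² / [n(n²−1)] = 1 − 6×30 / (6×35) = 1 − 180/210 ≈ 0.1429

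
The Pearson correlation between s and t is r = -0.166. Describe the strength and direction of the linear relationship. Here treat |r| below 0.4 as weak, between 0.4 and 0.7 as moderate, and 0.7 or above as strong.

r = -0.166 < 0 so the relationship is negative.
|r| = 0.166, which falls in the weak range.

weak negative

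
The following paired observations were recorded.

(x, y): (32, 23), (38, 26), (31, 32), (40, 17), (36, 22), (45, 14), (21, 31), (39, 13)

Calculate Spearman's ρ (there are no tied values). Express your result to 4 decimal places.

Rank x: 3, 5, 2, 7, 4, 8, 1, 6
Rank y: 5, 6, 8, 3, 4, 2, 7, 1
d = rank(x) − rank(y): -2, -1, -6, 4, 0, 6, -6, 5; Σd² = 154
ρ = 1 − 6Σd² / [n(n²−1)] = 1 − 6×154 / (8×63) = 1 − 924/504 ≈ -0.8333

-0.8333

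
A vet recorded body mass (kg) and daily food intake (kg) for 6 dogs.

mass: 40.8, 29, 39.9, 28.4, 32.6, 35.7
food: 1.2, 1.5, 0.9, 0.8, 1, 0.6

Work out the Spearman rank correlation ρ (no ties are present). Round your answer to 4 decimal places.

0.0857

Rank mass: 6, 2, 5, 1, 3, 4
Rank food: 5, 6, 3, 2, 4, 1
d = rank(mass) − rank(food): 1, -4, 2, -1, -1, 3; Σd² = 32
ρ = 1 − 6Σd² / [n(n²−1)] = 1 − 6×32 / (6×35) = 1 − 192/210 ≈ 0.0857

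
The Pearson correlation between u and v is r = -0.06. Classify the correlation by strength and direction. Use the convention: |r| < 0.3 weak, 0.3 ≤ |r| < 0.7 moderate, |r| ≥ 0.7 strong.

r = -0.06 < 0 so the relationship is negative.
|r| = 0.06, which falls in the weak range.

weak negative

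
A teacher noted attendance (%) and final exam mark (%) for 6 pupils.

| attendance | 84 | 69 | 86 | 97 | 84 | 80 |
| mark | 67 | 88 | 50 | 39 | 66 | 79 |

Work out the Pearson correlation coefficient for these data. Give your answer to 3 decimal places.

n = 6, Σx = 500, Σy = 389, Σx² = 42078, Σy² = 26851, Σxy = 31647
nΣxy − ΣxΣy = 189882 − 194500 = -4618
nΣx² − (Σx)² = 252468 − 250000 = 2468; nΣy² − (Σy)² = 161106 − 151321 = 9785
r = -4618 / √(2468 × 9785) = -4618 / 4914.2019 ≈ -0.940

-0.940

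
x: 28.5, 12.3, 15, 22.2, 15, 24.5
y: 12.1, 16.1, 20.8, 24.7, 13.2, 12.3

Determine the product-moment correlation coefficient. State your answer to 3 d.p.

n = 6, Σx = 117.5, Σy = 99.2, Σx² = 2506.63, Σy² = 1773.88, Σxy = 1902.57
nΣxy − ΣxΣy = 11415.42 − 11656 = -240.58
nΣx² − (Σx)² = 15039.78 − 13806.25 = 1233.53; nΣy² − (Σy)² = 10643.28 − 9840.64 = 802.64
r = -240.58 / √(1233.53 × 802.64) = -240.58 / 995.0279 ≈ -0.242

-0.242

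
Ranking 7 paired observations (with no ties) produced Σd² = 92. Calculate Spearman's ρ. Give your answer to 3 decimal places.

-0.643

ρ = 1 − 6Σd² / [n(n²−1)] = 1 − 6×92 / (7×48)
  = 1 − 552/336 = 1 − 1.6429 ≈ -0.643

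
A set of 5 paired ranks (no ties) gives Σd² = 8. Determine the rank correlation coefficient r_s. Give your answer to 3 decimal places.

ρ = 1 − 6Σd² / [n(n²−1)] = 1 − 6×8 / (5×24)
  = 1 − 48/120 = 1 − 0.4000 ≈ 0.600

0.600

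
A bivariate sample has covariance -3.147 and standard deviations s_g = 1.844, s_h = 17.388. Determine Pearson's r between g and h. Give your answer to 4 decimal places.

-0.0981

r = Cov(g,h) / (s_g · s_h) = -3.147 / (1.844 × 17.388)
  = -3.147 / 32.0635 ≈ -0.0981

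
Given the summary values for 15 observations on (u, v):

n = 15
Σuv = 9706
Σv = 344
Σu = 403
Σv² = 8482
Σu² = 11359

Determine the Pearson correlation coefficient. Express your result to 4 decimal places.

r = (nΣuv − ΣuΣv) / √[(nΣu² − (Σu)²)(nΣv² − (Σv)²)]
Numerator: 15×9706 − 403×344 = 6958
Denominator: √[(170385 − 162409)(127230 − 118336)] = √[7976 × 8894] = 8422.5022
r = 6958 / 8422.5022 ≈ 0.8261

0.8261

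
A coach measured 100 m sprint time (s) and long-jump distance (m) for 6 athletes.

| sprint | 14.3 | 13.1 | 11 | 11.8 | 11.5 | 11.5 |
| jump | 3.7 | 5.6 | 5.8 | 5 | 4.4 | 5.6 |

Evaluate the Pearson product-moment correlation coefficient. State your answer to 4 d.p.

n = 6, Σx = 73.2, Σy = 30.1, Σx² = 900.84, Σy² = 154.41, Σxy = 364.07
nΣxy − ΣxΣy = 2184.42 − 2203.32 = -18.9
nΣx² − (Σx)² = 5405.04 − 5358.24 = 46.8; nΣy² − (Σy)² = 926.46 − 906.01 = 20.45
r = -18.9 / √(46.8 × 20.45) = -18.9 / 30.9364 ≈ -0.6109

-0.6109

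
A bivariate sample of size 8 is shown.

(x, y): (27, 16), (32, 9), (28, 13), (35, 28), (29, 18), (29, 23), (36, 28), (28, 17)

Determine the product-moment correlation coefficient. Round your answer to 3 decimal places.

n = 8, Σx = 244, Σy = 152, Σx² = 7524, Σy² = 3216, Σxy = 4737
nΣxy − ΣxΣy = 37896 − 37088 = 808
nΣx² − (Σx)² = 60192 − 59536 = 656; nΣy² − (Σy)² = 25728 − 23104 = 2624
r = 808 / √(656 × 2624) = 808 / 1312.0000 ≈ 0.616

0.616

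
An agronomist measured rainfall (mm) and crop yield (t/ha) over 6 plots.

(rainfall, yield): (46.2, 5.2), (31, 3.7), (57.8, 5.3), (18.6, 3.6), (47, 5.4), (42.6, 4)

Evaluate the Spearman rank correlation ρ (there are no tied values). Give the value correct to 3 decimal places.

Rank rainfall: 4, 2, 6, 1, 5, 3
Rank yield: 4, 2, 5, 1, 6, 3
d = rank(rainfall) − rank(yield): 0, 0, 1, 0, -1, 0; Σd² = 2
ρ = 1 − 6Σd² / [n(n²−1)] = 1 − 6×2 / (6×35) = 1 − 12/210 ≈ 0.943

0.943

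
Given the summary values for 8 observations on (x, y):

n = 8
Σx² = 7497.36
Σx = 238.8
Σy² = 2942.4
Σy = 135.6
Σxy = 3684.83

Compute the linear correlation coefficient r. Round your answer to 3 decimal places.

r = (nΣxy − ΣxΣy) / √[(nΣx² − (Σx)²)(nΣy² − (Σy)²)]
Numerator: 8×3684.83 − 238.8×135.6 = -2902.64
Denominator: √[(59978.88 − 57025.44)(23539.2 − 18387.36)] = √[2953.44 × 5151.84] = 3900.7243
r = -2902.64 / 3900.7243 ≈ -0.744

-0.744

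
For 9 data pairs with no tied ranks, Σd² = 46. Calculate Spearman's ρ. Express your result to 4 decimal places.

ρ = 1 − 6Σd² / [n(n²−1)] = 1 − 6×46 / (9×80)
  = 1 − 276/720 = 1 − 0.38333 ≈ 0.6167

0.6167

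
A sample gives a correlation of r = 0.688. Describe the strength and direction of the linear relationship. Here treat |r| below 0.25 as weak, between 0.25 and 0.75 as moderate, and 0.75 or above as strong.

moderate positive

r = 0.688 > 0 so the relationship is positive.
|r| = 0.688, which falls in the moderate range.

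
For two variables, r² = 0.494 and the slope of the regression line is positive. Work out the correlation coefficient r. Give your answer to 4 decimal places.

0.7029

|r| = √0.494 = 0.7029
The association is positive, so r = 0.7029.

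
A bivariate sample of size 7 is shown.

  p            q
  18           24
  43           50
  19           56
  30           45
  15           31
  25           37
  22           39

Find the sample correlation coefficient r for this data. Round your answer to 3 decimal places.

0.502

n = 7, Σp = 172, Σq = 282, Σp² = 4768, Σq² = 12088, Σpq = 7244
nΣpq − ΣpΣq = 50708 − 48504 = 2204
nΣp² − (Σp)² = 33376 − 29584 = 3792; nΣq² − (Σq)² = 84616 − 79524 = 5092
r = 2204 / √(3792 × 5092) = 2204 / 4394.1852 ≈ 0.502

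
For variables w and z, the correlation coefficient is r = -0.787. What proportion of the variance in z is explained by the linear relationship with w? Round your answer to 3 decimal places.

0.619

r² = (-0.787)² = 0.619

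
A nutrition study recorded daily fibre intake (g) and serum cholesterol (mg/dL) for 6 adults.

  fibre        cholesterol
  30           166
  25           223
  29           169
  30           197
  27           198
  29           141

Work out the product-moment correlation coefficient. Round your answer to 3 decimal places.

-0.681

n = 6, Σx = 170, Σy = 1094, Σx² = 4836, Σy² = 203740, Σxy = 30801
nΣxy − ΣxΣy = 184806 − 185980 = -1174
nΣx² − (Σx)² = 29016 − 28900 = 116; nΣy² − (Σy)² = 1222440 − 1196836 = 25604
r = -1174 / √(116 × 25604) = -1174 / 1723.3874 ≈ -0.681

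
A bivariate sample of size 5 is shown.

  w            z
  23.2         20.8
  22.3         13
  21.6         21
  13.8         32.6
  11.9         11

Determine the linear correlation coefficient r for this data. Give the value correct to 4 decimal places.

n = 5, Σw = 92.8, Σz = 98.4, Σw² = 1834.14, Σz² = 2226.4, Σwz = 1806.84
nΣwz − ΣwΣz = 9034.2 − 9131.52 = -97.32
nΣw² − (Σw)² = 9170.7 − 8611.84 = 558.86; nΣz² − (Σz)² = 11132 − 9682.56 = 1449.44
r = -97.32 / √(558.86 × 1449.44) = -97.32 / 900.0189 ≈ -0.1081

-0.1081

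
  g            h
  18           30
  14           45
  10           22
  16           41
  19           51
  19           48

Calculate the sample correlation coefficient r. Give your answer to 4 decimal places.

0.6812

n = 6, Σg = 96, Σh = 237, Σg² = 1598, Σh² = 9995, Σgh = 3927
nΣgh − ΣgΣh = 23562 − 22752 = 810
nΣg² − (Σg)² = 9588 − 9216 = 372; nΣh² − (Σh)² = 59970 − 56169 = 3801
r = 810 / √(372 × 3801) = 810 / 1189.1055 ≈ 0.6812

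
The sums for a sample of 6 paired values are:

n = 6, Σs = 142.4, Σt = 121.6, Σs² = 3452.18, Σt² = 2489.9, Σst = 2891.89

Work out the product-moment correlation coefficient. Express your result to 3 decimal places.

0.138

r = (nΣst − ΣsΣt) / √[(nΣs² − (Σs)²)(nΣt² − (Σt)²)]
Numerator: 6×2891.89 − 142.4×121.6 = 35.5
Denominator: √[(20713.08 − 20277.76)(14939.4 − 14786.56)] = √[435.32 × 152.84] = 257.9425
r = 35.5 / 257.9425 ≈ 0.138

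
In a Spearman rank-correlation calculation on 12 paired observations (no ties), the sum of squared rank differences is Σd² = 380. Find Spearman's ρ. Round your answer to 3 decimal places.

ρ = 1 − 6Σd² / [n(n²−1)] = 1 − 6×380 / (12×143)
  = 1 − 2280/1716 = 1 − 1.3287 ≈ -0.329

-0.329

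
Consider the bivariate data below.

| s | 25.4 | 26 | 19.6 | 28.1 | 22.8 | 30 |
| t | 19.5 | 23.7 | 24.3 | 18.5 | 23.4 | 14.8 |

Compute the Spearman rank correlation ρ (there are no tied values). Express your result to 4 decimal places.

-0.8286

Rank s: 3, 4, 1, 5, 2, 6
Rank t: 3, 5, 6, 2, 4, 1
d = rank(s) − rank(t): 0, -1, -5, 3, -2, 5; Σd² = 64
ρ = 1 − 6Σd² / [n(n²−1)] = 1 − 6×64 / (6×35) = 1 − 384/210 ≈ -0.8286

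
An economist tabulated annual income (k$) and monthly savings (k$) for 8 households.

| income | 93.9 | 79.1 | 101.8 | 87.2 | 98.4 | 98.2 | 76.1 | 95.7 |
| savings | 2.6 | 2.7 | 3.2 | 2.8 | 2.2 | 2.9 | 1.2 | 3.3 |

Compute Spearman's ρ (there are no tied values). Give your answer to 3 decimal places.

0.476

Rank income: 4, 2, 8, 3, 7, 6, 1, 5
Rank savings: 3, 4, 7, 5, 2, 6, 1, 8
d = rank(income) − rank(savings): 1, -2, 1, -2, 5, 0, 0, -3; Σd² = 44
ρ = 1 − 6Σd² / [n(n²−1)] = 1 − 6×44 / (8×63) = 1 − 264/504 ≈ 0.476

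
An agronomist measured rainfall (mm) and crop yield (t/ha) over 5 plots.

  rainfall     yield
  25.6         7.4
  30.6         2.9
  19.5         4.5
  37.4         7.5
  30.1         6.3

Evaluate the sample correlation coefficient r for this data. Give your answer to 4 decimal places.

n = 5, Σx = 143.2, Σy = 28.6, Σx² = 4276.74, Σy² = 179.36, Σxy = 836.06
nΣxy − ΣxΣy = 4180.3 − 4095.52 = 84.78
nΣx² − (Σx)² = 21383.7 − 20506.24 = 877.46; nΣy² − (Σy)² = 896.8 − 817.96 = 78.84
r = 84.78 / √(877.46 × 78.84) = 84.78 / 263.0189 ≈ 0.3223

0.3223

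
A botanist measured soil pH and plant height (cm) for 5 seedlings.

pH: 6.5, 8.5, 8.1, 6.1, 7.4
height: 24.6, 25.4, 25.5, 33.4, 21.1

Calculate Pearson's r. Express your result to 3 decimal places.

n = 5, Σx = 36.6, Σy = 130, Σx² = 272.08, Σy² = 3461.34, Σxy = 942.23
nΣxy − ΣxΣy = 4711.15 − 4758 = -46.85
nΣx² − (Σx)² = 1360.4 − 1339.56 = 20.84; nΣy² − (Σy)² = 17306.7 − 16900 = 406.7
r = -46.85 / √(20.84 × 406.7) = -46.85 / 92.0632 ≈ -0.509

-0.509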